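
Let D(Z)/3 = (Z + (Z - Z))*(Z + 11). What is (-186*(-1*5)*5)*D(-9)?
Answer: -251100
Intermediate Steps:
D(Z) = 3*Z*(11 + Z) (D(Z) = 3*((Z + (Z - Z))*(Z + 11)) = 3*((Z + 0)*(11 + Z)) = 3*(Z*(11 + Z)) = 3*Z*(11 + Z))
(-186*(-1*5)*5)*D(-9) = (-186*(-1*5)*5)*(3*(-9)*(11 - 9)) = (-(-930)*5)*(3*(-9)*2) = -186*(-25)*(-54) = 4650*(-54) = -251100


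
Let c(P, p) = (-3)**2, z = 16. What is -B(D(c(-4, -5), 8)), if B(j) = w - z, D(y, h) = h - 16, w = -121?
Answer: 137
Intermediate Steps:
c(P, p) = 9
D(y, h) = -16 + h
B(j) = -137 (B(j) = -121 - 1*16 = -121 - 16 = -137)
-B(D(c(-4, -5), 8)) = -1*(-137) = 137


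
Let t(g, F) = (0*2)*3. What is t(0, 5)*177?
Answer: 0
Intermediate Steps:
t(g, F) = 0 (t(g, F) = 0*3 = 0)
t(0, 5)*177 = 0*177 = 0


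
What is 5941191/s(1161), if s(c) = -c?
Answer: -1980397/387 ≈ -5117.3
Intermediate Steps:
5941191/s(1161) = 5941191/((-1*1161)) = 5941191/(-1161) = 5941191*(-1/1161) = -1980397/387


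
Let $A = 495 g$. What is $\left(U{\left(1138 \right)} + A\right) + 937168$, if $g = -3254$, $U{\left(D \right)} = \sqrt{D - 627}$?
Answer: $-673562 + \sqrt{511} \approx -6.7354 \cdot 10^{5}$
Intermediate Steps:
$U{\left(D \right)} = \sqrt{-627 + D}$
$A = -1610730$ ($A = 495 \left(-3254\right) = -1610730$)
$\left(U{\left(1138 \right)} + A\right) + 937168 = \left(\sqrt{-627 + 1138} - 1610730\right) + 937168 = \left(\sqrt{511} - 1610730\right) + 937168 = \left(-1610730 + \sqrt{511}\right) + 937168 = -673562 + \sqrt{511}$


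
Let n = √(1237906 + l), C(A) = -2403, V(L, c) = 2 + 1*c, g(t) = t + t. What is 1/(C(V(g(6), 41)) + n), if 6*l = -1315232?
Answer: -7209/14267125 - √9168306/14267125 ≈ -0.00071752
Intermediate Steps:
l = -657616/3 (l = (⅙)*(-1315232) = -657616/3 ≈ -2.1921e+5)
g(t) = 2*t
V(L, c) = 2 + c
n = √9168306/3 (n = √(1237906 - 657616/3) = √(3056102/3) = √9168306/3 ≈ 1009.3)
1/(C(V(g(6), 41)) + n) = 1/(-2403 + √9168306/3)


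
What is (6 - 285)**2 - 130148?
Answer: -52307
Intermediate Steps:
(6 - 285)**2 - 130148 = (-279)**2 - 130148 = 77841 - 130148 = -52307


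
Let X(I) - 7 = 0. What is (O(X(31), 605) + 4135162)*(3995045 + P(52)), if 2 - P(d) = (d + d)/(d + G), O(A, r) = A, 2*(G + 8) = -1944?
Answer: 1916342616678585/116 ≈ 1.6520e+13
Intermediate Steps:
G = -980 (G = -8 + (½)*(-1944) = -8 - 972 = -980)
X(I) = 7 (X(I) = 7 + 0 = 7)
P(d) = 2 - 2*d/(-980 + d) (P(d) = 2 - (d + d)/(d - 980) = 2 - 2*d/(-980 + d))
(O(X(31), 605) + 4135162)*(3995045 + P(52)) = (7 + 4135162)*(3995045 - 1960/(-980 + 52)) = 4135169*(3995045 - 1960/(-928)) = 4135169*(3995045 - 1960*(-1/928)) = 4135169*(3995045 + 245/116) = 4135169*(463425465/116) = 1916342616678585/116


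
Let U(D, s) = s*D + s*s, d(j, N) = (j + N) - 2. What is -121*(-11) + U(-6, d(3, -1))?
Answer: 1331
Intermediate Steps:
d(j, N) = -2 + N + j (d(j, N) = (N + j) - 2 = -2 + N + j)
U(D, s) = s**2 + D*s (U(D, s) = D*s + s**2 = s**2 + D*s)
-121*(-11) + U(-6, d(3, -1)) = -121*(-11) + (-2 - 1 + 3)*(-6 + (-2 - 1 + 3)) = 1331 + 0*(-6 + 0) = 1331 + 0*(-6) = 1331 + 0 = 1331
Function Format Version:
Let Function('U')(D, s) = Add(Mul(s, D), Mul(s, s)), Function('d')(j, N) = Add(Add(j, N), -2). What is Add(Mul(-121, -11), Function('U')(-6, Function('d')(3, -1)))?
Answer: 1331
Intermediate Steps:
Function('d')(j, N) = Add(-2, N, j) (Function('d')(j, N) = Add(Add(N, j), -2) = Add(-2, N, j))
Function('U')(D, s) = Add(Pow(s, 2), Mul(D, s)) (Function('U')(D, s) = Add(Mul(D, s), Pow(s, 2)) = Add(Pow(s, 2), Mul(D, s)))
Add(Mul(-121, -11), Function('U')(-6, Function('d')(3, -1))) = Add(Mul(-121, -11), Mul(Add(-2, -1, 3), Add(-6, Add(-2, -1, 3)))) = Add(1331, Mul(0, Add(-6, 0))) = Add(1331, Mul(0, -6)) = Add(1331, 0) = 1331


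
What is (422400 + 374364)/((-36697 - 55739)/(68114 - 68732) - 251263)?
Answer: -27355564/8621561 ≈ -3.1729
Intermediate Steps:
(422400 + 374364)/((-36697 - 55739)/(68114 - 68732) - 251263) = 796764/(-92436/(-618) - 251263) = 796764/(-92436*(-1/618) - 251263) = 796764/(15406/103 - 251263) = 796764/(-25864683/103) = 796764*(-103/25864683) = -27355564/8621561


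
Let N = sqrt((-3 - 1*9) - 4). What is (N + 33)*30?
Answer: 990 + 120*I ≈ 990.0 + 120.0*I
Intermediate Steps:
N = 4*I (N = sqrt((-3 - 9) - 4) = sqrt(-12 - 4) = sqrt(-16) = 4*I ≈ 4.0*I)
(N + 33)*30 = (4*I + 33)*30 = (33 + 4*I)*30 = 990 + 120*I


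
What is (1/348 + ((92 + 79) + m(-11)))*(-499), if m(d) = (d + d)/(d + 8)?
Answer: -10322813/116 ≈ -88990.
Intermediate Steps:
m(d) = 2*d/(8 + d) (m(d) = (2*d)/(8 + d) = 2*d/(8 + d))
(1/348 + ((92 + 79) + m(-11)))*(-499) = (1/348 + ((92 + 79) + 2*(-11)/(8 - 11)))*(-499) = (1/348 + (171 + 2*(-11)/(-3)))*(-499) = (1/348 + (171 + 2*(-11)*(-⅓)))*(-499) = (1/348 + (171 + 22/3))*(-499) = (1/348 + 535/3)*(-499) = (20687/116)*(-499) = -10322813/116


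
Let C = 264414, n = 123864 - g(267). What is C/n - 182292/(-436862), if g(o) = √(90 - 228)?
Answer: 1425384027796590/558538647579209 + 44069*I*√138/2557048439 ≈ 2.552 + 0.00020246*I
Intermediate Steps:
g(o) = I*√138 (g(o) = √(-138) = I*√138)
n = 123864 - I*√138 ≈ 1.2386e+5 - 11.747*I
C/n - 182292/(-436862) = 264414/(123864 - I*√138) - 182292/(-436862) = 264414/(123864 - I*√138) - 182292*(-1/436862) = 264414/(123864 - I*√138) + 91146/218431 = 91146/218431 + 264414/(123864 - I*√138)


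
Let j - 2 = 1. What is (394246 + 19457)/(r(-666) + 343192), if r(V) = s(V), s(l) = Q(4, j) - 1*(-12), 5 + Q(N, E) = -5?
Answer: 137901/114398 ≈ 1.2055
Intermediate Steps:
j = 3 (j = 2 + 1 = 3)
Q(N, E) = -10 (Q(N, E) = -5 - 5 = -10)
s(l) = 2 (s(l) = -10 - 1*(-12) = -10 + 12 = 2)
r(V) = 2
(394246 + 19457)/(r(-666) + 343192) = (394246 + 19457)/(2 + 343192) = 413703/343194 = 413703*(1/343194) = 137901/114398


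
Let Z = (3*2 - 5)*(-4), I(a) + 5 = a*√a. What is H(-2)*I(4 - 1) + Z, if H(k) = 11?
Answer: -59 + 33*√3 ≈ -1.8423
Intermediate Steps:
I(a) = -5 + a^(3/2) (I(a) = -5 + a*√a = -5 + a^(3/2))
Z = -4 (Z = (6 - 5)*(-4) = 1*(-4) = -4)
H(-2)*I(4 - 1) + Z = 11*(-5 + (4 - 1)^(3/2)) - 4 = 11*(-5 + 3^(3/2)) - 4 = 11*(-5 + 3*√3) - 4 = (-55 + 33*√3) - 4 = -59 + 33*√3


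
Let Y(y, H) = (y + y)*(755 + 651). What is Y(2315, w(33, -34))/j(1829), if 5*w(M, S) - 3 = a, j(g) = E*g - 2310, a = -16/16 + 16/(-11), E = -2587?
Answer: -6509780/4733933 ≈ -1.3751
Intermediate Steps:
a = -27/11 (a = -16*1/16 + 16*(-1/11) = -1 - 16/11 = -27/11 ≈ -2.4545)
j(g) = -2310 - 2587*g (j(g) = -2587*g - 2310 = -2310 - 2587*g)
w(M, S) = 6/55 (w(M, S) = ⅗ + (⅕)*(-27/11) = ⅗ - 27/55 = 6/55)
Y(y, H) = 2812*y (Y(y, H) = (2*y)*1406 = 2812*y)
Y(2315, w(33, -34))/j(1829) = (2812*2315)/(-2310 - 2587*1829) = 6509780/(-2310 - 4731623) = 6509780/(-4733933) = 6509780*(-1/4733933) = -6509780/4733933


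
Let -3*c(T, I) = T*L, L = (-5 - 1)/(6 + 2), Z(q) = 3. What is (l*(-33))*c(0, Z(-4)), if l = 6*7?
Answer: 0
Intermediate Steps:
l = 42
L = -3/4 (L = -6/8 = -6*1/8 = -3/4 ≈ -0.75000)
c(T, I) = T/4 (c(T, I) = -T*(-3)/(3*4) = -(-1)*T/4 = T/4)
(l*(-33))*c(0, Z(-4)) = (42*(-33))*((1/4)*0) = -1386*0 = 0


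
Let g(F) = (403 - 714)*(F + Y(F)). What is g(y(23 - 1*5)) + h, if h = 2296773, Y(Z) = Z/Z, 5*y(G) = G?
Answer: 11476712/5 ≈ 2.2953e+6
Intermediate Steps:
y(G) = G/5
Y(Z) = 1
g(F) = -311 - 311*F (g(F) = (403 - 714)*(F + 1) = -311*(1 + F) = -311 - 311*F)
g(y(23 - 1*5)) + h = (-311 - 311*(23 - 1*5)/5) + 2296773 = (-311 - 311*(23 - 5)/5) + 2296773 = (-311 - 311*18/5) + 2296773 = (-311 - 5598/5) + 2296773 = -7153/5 + 2296773 = 11476712/5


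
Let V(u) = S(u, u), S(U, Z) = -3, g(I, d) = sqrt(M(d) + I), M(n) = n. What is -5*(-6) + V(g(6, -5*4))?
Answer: 27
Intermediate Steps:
g(I, d) = sqrt(I + d) (g(I, d) = sqrt(d + I) = sqrt(I + d))
V(u) = -3
-5*(-6) + V(g(6, -5*4)) = -5*(-6) - 3 = 30 - 3 = 27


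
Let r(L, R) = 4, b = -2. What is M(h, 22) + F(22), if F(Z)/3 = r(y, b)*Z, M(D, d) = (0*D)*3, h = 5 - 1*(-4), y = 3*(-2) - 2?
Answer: 264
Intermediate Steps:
y = -8 (y = -6 - 2 = -8)
h = 9 (h = 5 + 4 = 9)
M(D, d) = 0 (M(D, d) = 0*3 = 0)
F(Z) = 12*Z (F(Z) = 3*(4*Z) = 12*Z)
M(h, 22) + F(22) = 0 + 12*22 = 0 + 264 = 264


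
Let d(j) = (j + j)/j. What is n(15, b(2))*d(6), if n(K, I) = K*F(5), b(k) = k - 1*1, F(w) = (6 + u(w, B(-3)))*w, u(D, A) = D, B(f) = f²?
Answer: 1650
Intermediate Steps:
d(j) = 2 (d(j) = (2*j)/j = 2)
F(w) = w*(6 + w) (F(w) = (6 + w)*w = w*(6 + w))
b(k) = -1 + k (b(k) = k - 1 = -1 + k)
n(K, I) = 55*K (n(K, I) = K*(5*(6 + 5)) = K*(5*11) = K*55 = 55*K)
n(15, b(2))*d(6) = (55*15)*2 = 825*2 = 1650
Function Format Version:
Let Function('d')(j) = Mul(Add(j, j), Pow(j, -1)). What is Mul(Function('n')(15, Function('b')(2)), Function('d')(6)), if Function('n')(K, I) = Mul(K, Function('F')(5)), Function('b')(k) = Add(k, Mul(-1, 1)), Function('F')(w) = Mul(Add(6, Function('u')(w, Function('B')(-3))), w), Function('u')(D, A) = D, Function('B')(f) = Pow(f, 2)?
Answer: 1650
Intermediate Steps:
Function('d')(j) = 2 (Function('d')(j) = Mul(Mul(2, j), Pow(j, -1)) = 2)
Function('F')(w) = Mul(w, Add(6, w)) (Function('F')(w) = Mul(Add(6, w), w) = Mul(w, Add(6, w)))
Function('b')(k) = Add(-1, k) (Function('b')(k) = Add(k, -1) = Add(-1, k))
Function('n')(K, I) = Mul(55, K) (Function('n')(K, I) = Mul(K, Mul(5, Add(6, 5))) = Mul(K, Mul(5, 11)) = Mul(K, 55) = Mul(55, K))
Mul(Function('n')(15, Function('b')(2)), Function('d')(6)) = Mul(Mul(55, 15), 2) = Mul(825, 2) = 1650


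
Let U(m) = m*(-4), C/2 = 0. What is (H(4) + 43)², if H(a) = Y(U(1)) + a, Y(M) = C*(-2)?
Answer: 2209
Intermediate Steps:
C = 0 (C = 2*0 = 0)
U(m) = -4*m
Y(M) = 0 (Y(M) = 0*(-2) = 0)
H(a) = a (H(a) = 0 + a = a)
(H(4) + 43)² = (4 + 43)² = 47² = 2209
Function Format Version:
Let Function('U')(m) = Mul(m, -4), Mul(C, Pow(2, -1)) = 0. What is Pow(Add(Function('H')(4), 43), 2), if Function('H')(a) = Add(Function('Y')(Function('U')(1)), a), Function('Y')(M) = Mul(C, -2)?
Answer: 2209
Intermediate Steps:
C = 0 (C = Mul(2, 0) = 0)
Function('U')(m) = Mul(-4, m)
Function('Y')(M) = 0 (Function('Y')(M) = Mul(0, -2) = 0)
Function('H')(a) = a (Function('H')(a) = Add(0, a) = a)
Pow(Add(Function('H')(4), 43), 2) = Pow(Add(4, 43), 2) = Pow(47, 2) = 2209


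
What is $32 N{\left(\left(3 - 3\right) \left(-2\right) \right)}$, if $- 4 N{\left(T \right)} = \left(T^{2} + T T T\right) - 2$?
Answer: $16$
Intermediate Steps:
$N{\left(T \right)} = \frac{1}{2} - \frac{T^{2}}{4} - \frac{T^{3}}{4}$ ($N{\left(T \right)} = - \frac{\left(T^{2} + T T T\right) - 2}{4} = - \frac{\left(T^{2} + T^{2} T\right) - 2}{4} = - \frac{\left(T^{2} + T^{3}\right) - 2}{4} = - \frac{-2 + T^{2} + T^{3}}{4} = \frac{1}{2} - \frac{T^{2}}{4} - \frac{T^{3}}{4}$)
$32 N{\left(\left(3 - 3\right) \left(-2\right) \right)} = 32 \left(\frac{1}{2} - \frac{\left(\left(3 - 3\right) \left(-2\right)\right)^{2}}{4} - \frac{\left(\left(3 - 3\right) \left(-2\right)\right)^{3}}{4}\right) = 32 \left(\frac{1}{2} - \frac{\left(0 \left(-2\right)\right)^{2}}{4} - \frac{\left(0 \left(-2\right)\right)^{3}}{4}\right) = 32 \left(\frac{1}{2} - \frac{0^{2}}{4} - \frac{0^{3}}{4}\right) = 32 \left(\frac{1}{2} - 0 - 0\right) = 32 \left(\frac{1}{2} + 0 + 0\right) = 32 \cdot \frac{1}{2} = 16$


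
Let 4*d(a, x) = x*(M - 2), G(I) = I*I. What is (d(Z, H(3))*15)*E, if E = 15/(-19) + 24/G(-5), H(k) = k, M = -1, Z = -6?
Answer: -2187/380 ≈ -5.7553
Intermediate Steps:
G(I) = I²
d(a, x) = -3*x/4 (d(a, x) = (x*(-1 - 2))/4 = (x*(-3))/4 = (-3*x)/4 = -3*x/4)
E = 81/475 (E = 15/(-19) + 24/((-5)²) = 15*(-1/19) + 24/25 = -15/19 + 24*(1/25) = -15/19 + 24/25 = 81/475 ≈ 0.17053)
(d(Z, H(3))*15)*E = (-¾*3*15)*(81/475) = -9/4*15*(81/475) = -135/4*81/475 = -2187/380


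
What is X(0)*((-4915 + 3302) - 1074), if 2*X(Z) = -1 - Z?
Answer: 2687/2 ≈ 1343.5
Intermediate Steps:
X(Z) = -½ - Z/2 (X(Z) = (-1 - Z)/2 = -½ - Z/2)
X(0)*((-4915 + 3302) - 1074) = (-½ - ½*0)*((-4915 + 3302) - 1074) = (-½ + 0)*(-1613 - 1074) = -½*(-2687) = 2687/2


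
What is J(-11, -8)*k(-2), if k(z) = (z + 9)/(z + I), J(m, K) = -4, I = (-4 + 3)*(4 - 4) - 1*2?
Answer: 7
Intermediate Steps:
I = -2 (I = -1*0 - 2 = 0 - 2 = -2)
k(z) = (9 + z)/(-2 + z) (k(z) = (z + 9)/(z - 2) = (9 + z)/(-2 + z))
J(-11, -8)*k(-2) = -4*(9 - 2)/(-2 - 2) = -4*7/(-4) = -(-1)*7 = -4*(-7/4) = 7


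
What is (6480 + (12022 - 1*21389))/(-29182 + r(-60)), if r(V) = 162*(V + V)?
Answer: 2887/48622 ≈ 0.059376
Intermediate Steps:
r(V) = 324*V (r(V) = 162*(2*V) = 324*V)
(6480 + (12022 - 1*21389))/(-29182 + r(-60)) = (6480 + (12022 - 1*21389))/(-29182 + 324*(-60)) = (6480 + (12022 - 21389))/(-29182 - 19440) = (6480 - 9367)/(-48622) = -2887*(-1/48622) = 2887/48622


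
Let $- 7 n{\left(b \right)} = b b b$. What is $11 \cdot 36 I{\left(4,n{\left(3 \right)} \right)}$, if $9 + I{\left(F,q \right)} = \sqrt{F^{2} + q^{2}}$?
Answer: $-3564 + \frac{396 \sqrt{1513}}{7} \approx -1363.5$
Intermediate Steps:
$n{\left(b \right)} = - \frac{b^{3}}{7}$ ($n{\left(b \right)} = - \frac{b b b}{7} = - \frac{b^{2} b}{7} = - \frac{b^{3}}{7}$)
$I{\left(F,q \right)} = -9 + \sqrt{F^{2} + q^{2}}$
$11 \cdot 36 I{\left(4,n{\left(3 \right)} \right)} = 11 \cdot 36 \left(-9 + \sqrt{4^{2} + \left(- \frac{3^{3}}{7}\right)^{2}}\right) = 396 \left(-9 + \sqrt{16 + \left(\left(- \frac{1}{7}\right) 27\right)^{2}}\right) = 396 \left(-9 + \sqrt{16 + \left(- \frac{27}{7}\right)^{2}}\right) = 396 \left(-9 + \sqrt{16 + \frac{729}{49}}\right) = 396 \left(-9 + \sqrt{\frac{1513}{49}}\right) = 396 \left(-9 + \frac{\sqrt{1513}}{7}\right) = -3564 + \frac{396 \sqrt{1513}}{7}$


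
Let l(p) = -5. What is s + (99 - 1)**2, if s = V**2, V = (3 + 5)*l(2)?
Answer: 11204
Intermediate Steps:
V = -40 (V = (3 + 5)*(-5) = 8*(-5) = -40)
s = 1600 (s = (-40)**2 = 1600)
s + (99 - 1)**2 = 1600 + (99 - 1)**2 = 1600 + 98**2 = 1600 + 9604 = 11204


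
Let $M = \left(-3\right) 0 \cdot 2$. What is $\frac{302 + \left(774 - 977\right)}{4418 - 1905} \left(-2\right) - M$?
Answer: $- \frac{198}{2513} \approx -0.07879$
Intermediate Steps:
$M = 0$ ($M = 0 \cdot 2 = 0$)
$\frac{302 + \left(774 - 977\right)}{4418 - 1905} \left(-2\right) - M = \frac{302 + \left(774 - 977\right)}{4418 - 1905} \left(-2\right) - 0 = \frac{302 + \left(774 - 977\right)}{2513} \left(-2\right) + 0 = \left(302 - 203\right) \frac{1}{2513} \left(-2\right) + 0 = 99 \cdot \frac{1}{2513} \left(-2\right) + 0 = \frac{99}{2513} \left(-2\right) + 0 = - \frac{198}{2513} + 0 = - \frac{198}{2513}$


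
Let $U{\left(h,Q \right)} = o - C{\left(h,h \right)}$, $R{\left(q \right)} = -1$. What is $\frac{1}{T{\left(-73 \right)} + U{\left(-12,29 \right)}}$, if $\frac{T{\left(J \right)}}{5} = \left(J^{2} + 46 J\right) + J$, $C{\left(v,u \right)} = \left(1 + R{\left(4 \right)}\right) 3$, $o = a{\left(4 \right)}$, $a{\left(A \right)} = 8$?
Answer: $\frac{1}{9498} \approx 0.00010529$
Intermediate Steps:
$o = 8$
$C{\left(v,u \right)} = 0$ ($C{\left(v,u \right)} = \left(1 - 1\right) 3 = 0 \cdot 3 = 0$)
$T{\left(J \right)} = 5 J^{2} + 235 J$ ($T{\left(J \right)} = 5 \left(\left(J^{2} + 46 J\right) + J\right) = 5 \left(J^{2} + 47 J\right) = 5 J^{2} + 235 J$)
$U{\left(h,Q \right)} = 8$ ($U{\left(h,Q \right)} = 8 - 0 = 8 + 0 = 8$)
$\frac{1}{T{\left(-73 \right)} + U{\left(-12,29 \right)}} = \frac{1}{5 \left(-73\right) \left(47 - 73\right) + 8} = \frac{1}{5 \left(-73\right) \left(-26\right) + 8} = \frac{1}{9490 + 8} = \frac{1}{9498}$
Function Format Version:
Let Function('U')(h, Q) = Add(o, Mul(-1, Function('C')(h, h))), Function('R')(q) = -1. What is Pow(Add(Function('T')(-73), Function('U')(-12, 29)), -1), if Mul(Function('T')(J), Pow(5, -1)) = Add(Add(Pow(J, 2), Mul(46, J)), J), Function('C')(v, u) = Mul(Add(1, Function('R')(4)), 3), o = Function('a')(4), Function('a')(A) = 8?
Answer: Rational(1, 9498) ≈ 0.00010529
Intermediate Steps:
o = 8
Function('C')(v, u) = 0 (Function('C')(v, u) = Mul(Add(1, -1), 3) = Mul(0, 3) = 0)
Function('T')(J) = Add(Mul(5, Pow(J, 2)), Mul(235, J)) (Function('T')(J) = Mul(5, Add(Add(Pow(J, 2), Mul(46, J)), J)) = Mul(5, Add(Pow(J, 2), Mul(47, J))) = Add(Mul(5, Pow(J, 2)), Mul(235, J)))
Function('U')(h, Q) = 8 (Function('U')(h, Q) = Add(8, Mul(-1, 0)) = Add(8, 0) = 8)
Pow(Add(Function('T')(-73), Function('U')(-12, 29)), -1) = Pow(Add(Mul(5, -73, Add(47, -73)), 8), -1) = Pow(Add(Mul(5, -73, -26), 8), -1) = Pow(Add(9490, 8), -1) = Pow(9498, -1) = Rational(1, 9498)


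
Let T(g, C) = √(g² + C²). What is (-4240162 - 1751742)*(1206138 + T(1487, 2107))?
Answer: -7227063106752 - 5991904*√6650618 ≈ -7.2425e+12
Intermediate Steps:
T(g, C) = √(C² + g²)
(-4240162 - 1751742)*(1206138 + T(1487, 2107)) = (-4240162 - 1751742)*(1206138 + √(2107² + 1487²)) = -5991904*(1206138 + √(4439449 + 2211169)) = -5991904*(1206138 + √6650618) = -7227063106752 - 5991904*√6650618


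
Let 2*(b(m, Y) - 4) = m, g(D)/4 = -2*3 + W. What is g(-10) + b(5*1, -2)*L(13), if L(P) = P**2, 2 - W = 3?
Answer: 2141/2 ≈ 1070.5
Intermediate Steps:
W = -1 (W = 2 - 1*3 = 2 - 3 = -1)
g(D) = -28 (g(D) = 4*(-2*3 - 1) = 4*(-6 - 1) = 4*(-7) = -28)
b(m, Y) = 4 + m/2
g(-10) + b(5*1, -2)*L(13) = -28 + (4 + (5*1)/2)*13**2 = -28 + (4 + (1/2)*5)*169 = -28 + (4 + 5/2)*169 = -28 + (13/2)*169 = -28 + 2197/2 = 2141/2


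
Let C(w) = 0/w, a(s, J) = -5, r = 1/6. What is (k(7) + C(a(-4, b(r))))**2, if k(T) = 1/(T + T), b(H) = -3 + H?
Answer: 1/196 ≈ 0.0051020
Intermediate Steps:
r = 1/6 ≈ 0.16667
C(w) = 0
k(T) = 1/(2*T)
(k(7) + C(a(-4, b(r))))**2 = ((1/2)/7 + 0)**2 = ((1/2)*(1/7) + 0)**2 = (1/14 + 0)**2 = (1/14)**2 = 1/196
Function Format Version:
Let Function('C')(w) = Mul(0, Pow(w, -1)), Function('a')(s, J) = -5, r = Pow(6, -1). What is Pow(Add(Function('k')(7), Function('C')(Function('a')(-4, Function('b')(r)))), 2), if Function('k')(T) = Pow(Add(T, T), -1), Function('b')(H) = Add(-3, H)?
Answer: Rational(1, 196) ≈ 0.0051020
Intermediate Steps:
r = Rational(1, 6) ≈ 0.16667
Function('C')(w) = 0
Function('k')(T) = Mul(Rational(1, 2), Pow(T, -1)) (Function('k')(T) = Pow(Mul(2, T), -1) = Mul(Rational(1, 2), Pow(T, -1)))
Pow(Add(Function('k')(7), Function('C')(Function('a')(-4, Function('b')(r)))), 2) = Pow(Add(Mul(Rational(1, 2), Pow(7, -1)), 0), 2) = Pow(Add(Mul(Rational(1, 2), Rational(1, 7)), 0), 2) = Pow(Add(Rational(1, 14), 0), 2) = Pow(Rational(1, 14), 2) = Rational(1, 196)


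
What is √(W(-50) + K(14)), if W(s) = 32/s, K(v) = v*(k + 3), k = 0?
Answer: √1034/5 ≈ 6.4312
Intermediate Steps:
K(v) = 3*v (K(v) = v*(0 + 3) = v*3 = 3*v)
√(W(-50) + K(14)) = √(32/(-50) + 3*14) = √(32*(-1/50) + 42) = √(-16/25 + 42) = √(1034/25) = √1034/5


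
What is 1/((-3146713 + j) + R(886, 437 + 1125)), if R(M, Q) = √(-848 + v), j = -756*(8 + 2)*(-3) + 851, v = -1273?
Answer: -3123182/9754265807245 - I*√2121/9754265807245 ≈ -3.2019e-7 - 4.7215e-12*I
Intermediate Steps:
j = 23531 (j = -7560*(-3) + 851 = -756*(-30) + 851 = 22680 + 851 = 23531)
R(M, Q) = I*√2121 (R(M, Q) = √(-848 - 1273) = √(-2121) = I*√2121)
1/((-3146713 + j) + R(886, 437 + 1125)) = 1/((-3146713 + 23531) + I*√2121) = 1/(-3123182 + I*√2121)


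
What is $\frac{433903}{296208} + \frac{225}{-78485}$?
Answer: $\frac{617967821}{422688816} \approx 1.462$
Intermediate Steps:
$\frac{433903}{296208} + \frac{225}{-78485} = 433903 \cdot \frac{1}{296208} + 225 \left(- \frac{1}{78485}\right) = \frac{433903}{296208} - \frac{45}{15697} = \frac{617967821}{422688816}$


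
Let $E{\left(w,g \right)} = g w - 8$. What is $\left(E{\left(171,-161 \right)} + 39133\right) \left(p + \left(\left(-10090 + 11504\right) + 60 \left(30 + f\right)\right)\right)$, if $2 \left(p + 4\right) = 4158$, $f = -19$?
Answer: $48103506$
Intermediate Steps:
$E{\left(w,g \right)} = -8 + g w$
$p = 2075$ ($p = -4 + \frac{1}{2} \cdot 4158 = -4 + 2079 = 2075$)
$\left(E{\left(171,-161 \right)} + 39133\right) \left(p + \left(\left(-10090 + 11504\right) + 60 \left(30 + f\right)\right)\right) = \left(\left(-8 - 27531\right) + 39133\right) \left(2075 + \left(\left(-10090 + 11504\right) + 60 \left(30 - 19\right)\right)\right) = \left(\left(-8 - 27531\right) + 39133\right) \left(2075 + \left(1414 + 60 \cdot 11\right)\right) = \left(-27539 + 39133\right) \left(2075 + \left(1414 + 660\right)\right) = 11594 \left(2075 + 2074\right) = 11594 \cdot 4149 = 48103506$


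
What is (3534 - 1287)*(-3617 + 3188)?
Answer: -963963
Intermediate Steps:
(3534 - 1287)*(-3617 + 3188) = 2247*(-429) = -963963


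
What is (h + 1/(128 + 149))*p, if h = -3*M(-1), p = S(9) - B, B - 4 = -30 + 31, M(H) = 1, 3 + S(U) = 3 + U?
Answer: -3320/277 ≈ -11.986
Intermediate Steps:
S(U) = U (S(U) = -3 + (3 + U) = U)
B = 5 (B = 4 + (-30 + 31) = 4 + 1 = 5)
p = 4 (p = 9 - 1*5 = 9 - 5 = 4)
h = -3 (h = -3*1 = -3)
(h + 1/(128 + 149))*p = (-3 + 1/(128 + 149))*4 = (-3 + 1/277)*4 = -830/277*4 = -3320/277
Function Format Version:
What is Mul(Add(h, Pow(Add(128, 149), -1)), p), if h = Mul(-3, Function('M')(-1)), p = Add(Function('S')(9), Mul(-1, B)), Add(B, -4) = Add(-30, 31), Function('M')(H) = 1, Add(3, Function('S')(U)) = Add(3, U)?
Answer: Rational(-3320, 277) ≈ -11.986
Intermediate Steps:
Function('S')(U) = U (Function('S')(U) = Add(-3, Add(3, U)) = U)
B = 5 (B = Add(4, Add(-30, 31)) = Add(4, 1) = 5)
p = 4 (p = Add(9, Mul(-1, 5)) = Add(9, -5) = 4)
h = -3 (h = Mul(-3, 1) = -3)
Mul(Add(h, Pow(Add(128, 149), -1)), p) = Mul(Add(-3, Pow(Add(128, 149), -1)), 4) = Mul(Add(-3, Pow(277, -1)), 4) = Mul(Add(-3, Rational(1, 277)), 4) = Mul(Rational(-830, 277), 4) = Rational(-3320, 277)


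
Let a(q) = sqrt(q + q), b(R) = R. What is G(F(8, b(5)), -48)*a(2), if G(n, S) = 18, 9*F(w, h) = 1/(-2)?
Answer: 36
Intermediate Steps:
F(w, h) = -1/18 (F(w, h) = (1/9)/(-2) = (1/9)*(-1/2) = -1/18)
a(q) = sqrt(2)*sqrt(q) (a(q) = sqrt(2*q) = sqrt(2)*sqrt(q))
G(F(8, b(5)), -48)*a(2) = 18*(sqrt(2)*sqrt(2)) = 18*2 = 36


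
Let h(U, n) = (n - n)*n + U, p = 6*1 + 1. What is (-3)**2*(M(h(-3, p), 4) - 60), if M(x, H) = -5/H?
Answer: -2205/4 ≈ -551.25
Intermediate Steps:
p = 7 (p = 6 + 1 = 7)
h(U, n) = U (h(U, n) = 0*n + U = 0 + U = U)
(-3)**2*(M(h(-3, p), 4) - 60) = (-3)**2*(-5/4 - 60) = 9*(-5*1/4 - 60) = 9*(-5/4 - 60) = 9*(-245/4) = -2205/4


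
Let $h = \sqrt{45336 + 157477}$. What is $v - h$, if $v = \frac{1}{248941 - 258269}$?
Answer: $- \frac{1}{9328} - \sqrt{202813} \approx -450.35$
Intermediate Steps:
$h = \sqrt{202813} \approx 450.35$
$v = - \frac{1}{9328}$ ($v = \frac{1}{-9328} = - \frac{1}{9328} \approx -0.0001072$)
$v - h = - \frac{1}{9328} - \sqrt{202813}$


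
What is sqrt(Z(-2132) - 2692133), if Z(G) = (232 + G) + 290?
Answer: I*sqrt(2693743) ≈ 1641.3*I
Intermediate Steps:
Z(G) = 522 + G
sqrt(Z(-2132) - 2692133) = sqrt((522 - 2132) - 2692133) = sqrt(-1610 - 2692133) = sqrt(-2693743) = I*sqrt(2693743)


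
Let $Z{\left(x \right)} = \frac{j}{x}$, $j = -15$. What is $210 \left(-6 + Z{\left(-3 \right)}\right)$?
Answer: $-210$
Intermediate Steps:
$Z{\left(x \right)} = - \frac{15}{x}$
$210 \left(-6 + Z{\left(-3 \right)}\right) = 210 \left(-6 - \frac{15}{-3}\right) = 210 \left(-6 - -5\right) = 210 \left(-6 + 5\right) = 210 \left(-1\right) = -210$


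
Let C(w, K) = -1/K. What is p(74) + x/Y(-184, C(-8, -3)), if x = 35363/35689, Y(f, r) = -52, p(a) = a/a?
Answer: 1820465/1855828 ≈ 0.98094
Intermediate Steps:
p(a) = 1
x = 35363/35689 (x = 35363*(1/35689) = 35363/35689 ≈ 0.99087)
p(74) + x/Y(-184, C(-8, -3)) = 1 + (35363/35689)/(-52) = 1 + (35363/35689)*(-1/52) = 1 - 35363/1855828 = 1820465/1855828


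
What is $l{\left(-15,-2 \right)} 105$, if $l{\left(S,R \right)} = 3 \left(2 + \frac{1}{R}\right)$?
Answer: $\frac{945}{2} \approx 472.5$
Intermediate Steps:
$l{\left(S,R \right)} = 6 + \frac{3}{R}$
$l{\left(-15,-2 \right)} 105 = \left(6 + \frac{3}{-2}\right) 105 = \left(6 + 3 \left(- \frac{1}{2}\right)\right) 105 = \left(6 - \frac{3}{2}\right) 105 = \frac{9}{2} \cdot 105 = \frac{945}{2}$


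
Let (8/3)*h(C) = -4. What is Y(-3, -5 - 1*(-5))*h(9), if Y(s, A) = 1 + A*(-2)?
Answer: -3/2 ≈ -1.5000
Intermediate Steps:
Y(s, A) = 1 - 2*A
h(C) = -3/2 (h(C) = (3/8)*(-4) = -3/2)
Y(-3, -5 - 1*(-5))*h(9) = (1 - 2*(-5 - 1*(-5)))*(-3/2) = (1 - 2*(-5 + 5))*(-3/2) = (1 - 2*0)*(-3/2) = (1 + 0)*(-3/2) = 1*(-3/2) = -3/2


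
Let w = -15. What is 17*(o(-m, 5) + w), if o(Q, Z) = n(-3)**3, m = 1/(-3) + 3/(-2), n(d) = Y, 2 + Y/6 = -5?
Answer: -1259751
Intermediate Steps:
Y = -42 (Y = -12 + 6*(-5) = -12 - 30 = -42)
n(d) = -42
m = -11/6 (m = 1*(-1/3) + 3*(-1/2) = -1/3 - 3/2 = -11/6 ≈ -1.8333)
o(Q, Z) = -74088 (o(Q, Z) = (-42)**3 = -74088)
17*(o(-m, 5) + w) = 17*(-74088 - 15) = 17*(-74103) = -1259751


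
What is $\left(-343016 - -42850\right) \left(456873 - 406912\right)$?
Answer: $-14996593526$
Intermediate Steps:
$\left(-343016 - -42850\right) \left(456873 - 406912\right) = \left(-343016 + 42850\right) 49961 = \left(-300166\right) 49961 = -14996593526$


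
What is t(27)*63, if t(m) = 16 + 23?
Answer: 2457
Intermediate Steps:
t(m) = 39
t(27)*63 = 39*63 = 2457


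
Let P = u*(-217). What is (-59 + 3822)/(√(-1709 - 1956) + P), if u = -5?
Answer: 816571/236178 - 3763*I*√3665/1180890 ≈ 3.4574 - 0.19291*I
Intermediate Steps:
P = 1085 (P = -5*(-217) = 1085)
(-59 + 3822)/(√(-1709 - 1956) + P) = (-59 + 3822)/(√(-1709 - 1956) + 1085) = 3763/(√(-3665) + 1085) = 3763/(I*√3665 + 1085) = 3763/(1085 + I*√3665)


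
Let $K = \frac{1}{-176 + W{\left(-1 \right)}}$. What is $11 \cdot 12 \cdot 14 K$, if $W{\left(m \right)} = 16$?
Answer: $- \frac{231}{20} \approx -11.55$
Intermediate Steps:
$K = - \frac{1}{160}$ ($K = \frac{1}{-176 + 16} = \frac{1}{-160} = - \frac{1}{160} \approx -0.00625$)
$11 \cdot 12 \cdot 14 K = 11 \cdot 12 \cdot 14 \left(- \frac{1}{160}\right) = 132 \cdot 14 \left(- \frac{1}{160}\right) = 1848 \left(- \frac{1}{160}\right) = - \frac{231}{20}$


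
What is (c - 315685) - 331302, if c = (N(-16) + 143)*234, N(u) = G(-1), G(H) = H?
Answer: -613759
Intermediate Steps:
N(u) = -1
c = 33228 (c = (-1 + 143)*234 = 142*234 = 33228)
(c - 315685) - 331302 = (33228 - 315685) - 331302 = -282457 - 331302 = -613759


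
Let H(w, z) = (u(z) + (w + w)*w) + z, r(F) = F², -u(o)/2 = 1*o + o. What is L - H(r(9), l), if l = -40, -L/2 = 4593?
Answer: -22428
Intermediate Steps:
L = -9186 (L = -2*4593 = -9186)
u(o) = -4*o (u(o) = -2*(1*o + o) = -2*(o + o) = -4*o)
H(w, z) = -3*z + 2*w² (H(w, z) = (-4*z + (w + w)*w) + z = (-4*z + (2*w)*w) + z = (-4*z + 2*w²) + z = -3*z + 2*w²)
L - H(r(9), l) = -9186 - (-3*(-40) + 2*(9²)²) = -9186 - (120 + 2*81²) = -9186 - (120 + 2*6561) = -9186 - (120 + 13122) = -9186 - 1*13242 = -9186 - 13242 = -22428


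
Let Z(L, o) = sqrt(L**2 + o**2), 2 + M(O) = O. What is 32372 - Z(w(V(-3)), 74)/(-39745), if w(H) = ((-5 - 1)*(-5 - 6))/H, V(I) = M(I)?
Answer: 32372 + 2*sqrt(35314)/198725 ≈ 32372.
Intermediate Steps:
M(O) = -2 + O
V(I) = -2 + I
w(H) = 66/H (w(H) = (-6*(-11))/H = 66/H)
32372 - Z(w(V(-3)), 74)/(-39745) = 32372 - sqrt((66/(-2 - 3))**2 + 74**2)/(-39745) = 32372 - sqrt((66/(-5))**2 + 5476)*(-1)/39745 = 32372 - sqrt((66*(-1/5))**2 + 5476)*(-1)/39745 = 32372 - sqrt((-66/5)**2 + 5476)*(-1)/39745 = 32372 - sqrt(4356/25 + 5476)*(-1)/39745 = 32372 - sqrt(141256/25)*(-1)/39745 = 32372 - 2*sqrt(35314)/5*(-1)/39745 = 32372 - (-2)*sqrt(35314)/198725 = 32372 + 2*sqrt(35314)/198725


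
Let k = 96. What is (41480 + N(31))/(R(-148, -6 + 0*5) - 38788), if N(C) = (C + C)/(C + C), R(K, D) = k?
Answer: -41481/38692 ≈ -1.0721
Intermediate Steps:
R(K, D) = 96
N(C) = 1 (N(C) = (2*C)/((2*C)) = (2*C)*(1/(2*C)) = 1)
(41480 + N(31))/(R(-148, -6 + 0*5) - 38788) = (41480 + 1)/(96 - 38788) = 41481/(-38692) = 41481*(-1/38692) = -41481/38692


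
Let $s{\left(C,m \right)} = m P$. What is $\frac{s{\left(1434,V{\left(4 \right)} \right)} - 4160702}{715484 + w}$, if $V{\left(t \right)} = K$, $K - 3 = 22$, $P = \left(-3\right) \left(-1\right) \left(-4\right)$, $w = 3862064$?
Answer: $- \frac{2080501}{2288774} \approx -0.909$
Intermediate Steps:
$P = -12$ ($P = 3 \left(-4\right) = -12$)
$K = 25$ ($K = 3 + 22 = 25$)
$V{\left(t \right)} = 25$
$s{\left(C,m \right)} = - 12 m$ ($s{\left(C,m \right)} = m \left(-12\right) = - 12 m$)
$\frac{s{\left(1434,V{\left(4 \right)} \right)} - 4160702}{715484 + w} = \frac{\left(-12\right) 25 - 4160702}{715484 + 3862064} = \frac{-300 - 4160702}{4577548} = \left(-4161002\right) \frac{1}{4577548} = - \frac{2080501}{2288774}$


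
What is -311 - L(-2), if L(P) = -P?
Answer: -313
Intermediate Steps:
-311 - L(-2) = -311 - (-1)*(-2) = -311 - 1*2 = -311 - 2 = -313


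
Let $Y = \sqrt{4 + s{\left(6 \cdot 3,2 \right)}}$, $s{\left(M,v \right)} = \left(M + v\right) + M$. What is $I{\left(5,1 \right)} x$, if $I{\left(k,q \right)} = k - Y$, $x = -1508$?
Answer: $-7540 + 1508 \sqrt{42} \approx 2233.0$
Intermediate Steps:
$s{\left(M,v \right)} = v + 2 M$
$Y = \sqrt{42}$ ($Y = \sqrt{4 + \left(2 + 2 \cdot 6 \cdot 3\right)} = \sqrt{4 + \left(2 + 2 \cdot 18\right)} = \sqrt{4 + \left(2 + 36\right)} = \sqrt{4 + 38} = \sqrt{42} \approx 6.4807$)
$I{\left(k,q \right)} = k - \sqrt{42}$
$I{\left(5,1 \right)} x = \left(5 - \sqrt{42}\right) \left(-1508\right) = -7540 + 1508 \sqrt{42}$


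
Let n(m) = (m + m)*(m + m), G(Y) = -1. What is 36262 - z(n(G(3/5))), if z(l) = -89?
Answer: 36351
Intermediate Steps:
n(m) = 4*m**2 (n(m) = (2*m)*(2*m) = 4*m**2)
36262 - z(n(G(3/5))) = 36262 - 1*(-89) = 36262 + 89 = 36351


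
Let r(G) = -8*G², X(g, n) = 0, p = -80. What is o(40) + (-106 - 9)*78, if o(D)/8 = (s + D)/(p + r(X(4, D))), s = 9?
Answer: -89749/10 ≈ -8974.9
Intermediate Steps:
o(D) = -9/10 - D/10 (o(D) = 8*((9 + D)/(-80 - 8*0²)) = 8*((9 + D)/(-80 - 8*0)) = 8*((9 + D)/(-80 + 0)) = 8*((9 + D)/(-80)) = 8*((9 + D)*(-1/80)) = 8*(-9/80 - D/80) = -9/10 - D/10)
o(40) + (-106 - 9)*78 = (-9/10 - ⅒*40) + (-106 - 9)*78 = (-9/10 - 4) - 115*78 = -49/10 - 8970 = -89749/10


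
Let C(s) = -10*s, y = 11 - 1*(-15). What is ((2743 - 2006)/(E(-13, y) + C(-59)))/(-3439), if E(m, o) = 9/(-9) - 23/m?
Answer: -9581/26411520 ≈ -0.00036276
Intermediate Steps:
y = 26 (y = 11 + 15 = 26)
E(m, o) = -1 - 23/m (E(m, o) = 9*(-⅑) - 23/m = -1 - 23/m)
((2743 - 2006)/(E(-13, y) + C(-59)))/(-3439) = ((2743 - 2006)/((-23 - 1*(-13))/(-13) - 10*(-59)))/(-3439) = (737/(-(-23 + 13)/13 + 590))*(-1/3439) = (737/(-1/13*(-10) + 590))*(-1/3439) = (737/(10/13 + 590))*(-1/3439) = (737/(7680/13))*(-1/3439) = (737*(13/7680))*(-1/3439) = (9581/7680)*(-1/3439) = -9581/26411520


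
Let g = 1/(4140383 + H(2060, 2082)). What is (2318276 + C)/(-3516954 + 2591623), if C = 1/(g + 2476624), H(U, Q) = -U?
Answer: -23760173146020980951/9483782249126899043 ≈ -2.5053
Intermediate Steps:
g = 1/4138323 (g = 1/(4140383 - 1*2060) = 1/(4140383 - 2060) = 1/4138323 ≈ 2.4164e-7)
C = 4138323/10249070061553 (C = 1/(1/4138323 + 2476624) = 1/(10249070061553/4138323) = 4138323/10249070061553 ≈ 4.0378e-7)
(2318276 + C)/(-3516954 + 2591623) = (2318276 + 4138323/10249070061553)/(-3516954 + 2591623) = (23760173146020980951/10249070061553)/(-925331) = (23760173146020980951/10249070061553)*(-1/925331) = -23760173146020980951/9483782249126899043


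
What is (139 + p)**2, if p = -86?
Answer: 2809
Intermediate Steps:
(139 + p)**2 = (139 - 86)**2 = 53**2 = 2809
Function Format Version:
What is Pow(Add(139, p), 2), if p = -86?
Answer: 2809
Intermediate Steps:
Pow(Add(139, p), 2) = Pow(Add(139, -86), 2) = Pow(53, 2) = 2809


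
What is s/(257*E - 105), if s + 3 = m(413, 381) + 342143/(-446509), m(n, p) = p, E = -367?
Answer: -15312569/3832833256 ≈ -0.0039951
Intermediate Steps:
s = 168438259/446509 (s = -3 + (381 + 342143/(-446509)) = -3 + (381 + 342143*(-1/446509)) = -3 + (381 - 342143/446509) = -3 + 169777786/446509 = 168438259/446509 ≈ 377.23)
s/(257*E - 105) = 168438259/(446509*(257*(-367) - 105)) = 168438259/(446509*(-94319 - 105)) = (168438259/446509)/(-94424) = (168438259/446509)*(-1/94424) = -15312569/3832833256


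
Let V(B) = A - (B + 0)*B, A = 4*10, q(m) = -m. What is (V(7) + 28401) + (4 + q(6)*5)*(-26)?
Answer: 29068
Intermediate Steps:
A = 40
V(B) = 40 - B² (V(B) = 40 - (B + 0)*B = 40 - B*B = 40 - B²)
(V(7) + 28401) + (4 + q(6)*5)*(-26) = ((40 - 1*7²) + 28401) + (4 - 1*6*5)*(-26) = ((40 - 1*49) + 28401) + (4 - 6*5)*(-26) = ((40 - 49) + 28401) + (4 - 30)*(-26) = (-9 + 28401) - 26*(-26) = 28392 + 676 = 29068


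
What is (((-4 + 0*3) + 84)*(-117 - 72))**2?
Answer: 228614400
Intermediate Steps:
(((-4 + 0*3) + 84)*(-117 - 72))**2 = (((-4 + 0) + 84)*(-189))**2 = ((-4 + 84)*(-189))**2 = (80*(-189))**2 = (-15120)**2 = 228614400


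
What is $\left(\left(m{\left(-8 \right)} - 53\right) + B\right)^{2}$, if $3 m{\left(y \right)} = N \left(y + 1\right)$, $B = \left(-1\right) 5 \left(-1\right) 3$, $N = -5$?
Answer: $\frac{6241}{9} \approx 693.44$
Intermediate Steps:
$B = 15$ ($B = \left(-5\right) \left(-1\right) 3 = 5 \cdot 3 = 15$)
$m{\left(y \right)} = - \frac{5}{3} - \frac{5 y}{3}$ ($m{\left(y \right)} = \frac{\left(-5\right) \left(y + 1\right)}{3} = \frac{\left(-5\right) \left(1 + y\right)}{3} = \frac{-5 - 5 y}{3} = - \frac{5}{3} - \frac{5 y}{3}$)
$\left(\left(m{\left(-8 \right)} - 53\right) + B\right)^{2} = \left(\left(\left(- \frac{5}{3} - - \frac{40}{3}\right) - 53\right) + 15\right)^{2} = \left(\left(\left(- \frac{5}{3} + \frac{40}{3}\right) - 53\right) + 15\right)^{2} = \left(\left(\frac{35}{3} - 53\right) + 15\right)^{2} = \left(- \frac{124}{3} + 15\right)^{2} = \left(- \frac{79}{3}\right)^{2} = \frac{6241}{9}$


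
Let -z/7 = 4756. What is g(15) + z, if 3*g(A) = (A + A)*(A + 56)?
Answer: -32582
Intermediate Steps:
z = -33292 (z = -7*4756 = -33292)
g(A) = 2*A*(56 + A)/3 (g(A) = ((A + A)*(A + 56))/3 = ((2*A)*(56 + A))/3 = (2*A*(56 + A))/3 = 2*A*(56 + A)/3)
g(15) + z = (⅔)*15*(56 + 15) - 33292 = (⅔)*15*71 - 33292 = 710 - 33292 = -32582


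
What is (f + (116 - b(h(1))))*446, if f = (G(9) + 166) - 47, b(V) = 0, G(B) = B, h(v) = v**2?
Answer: 108824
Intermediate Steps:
f = 128 (f = (9 + 166) - 47 = 175 - 47 = 128)
(f + (116 - b(h(1))))*446 = (128 + (116 - 1*0))*446 = (128 + (116 + 0))*446 = (128 + 116)*446 = 244*446 = 108824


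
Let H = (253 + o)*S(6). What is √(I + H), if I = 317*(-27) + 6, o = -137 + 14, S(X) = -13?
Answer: I*√10243 ≈ 101.21*I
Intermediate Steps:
o = -123
H = -1690 (H = (253 - 123)*(-13) = 130*(-13) = -1690)
I = -8553 (I = -8559 + 6 = -8553)
√(I + H) = √(-8553 - 1690) = √(-10243) = I*√10243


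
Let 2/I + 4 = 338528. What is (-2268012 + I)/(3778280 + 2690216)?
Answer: -383888247143/1094870569952 ≈ -0.35062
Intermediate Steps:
I = 1/169262 (I = 2/(-4 + 338528) = 2/338524 = 2*(1/338524) = 1/169262 ≈ 5.9080e-6)
(-2268012 + I)/(3778280 + 2690216) = (-2268012 + 1/169262)/(3778280 + 2690216) = -383888247143/169262/6468496 = -383888247143/169262*1/6468496 = -383888247143/1094870569952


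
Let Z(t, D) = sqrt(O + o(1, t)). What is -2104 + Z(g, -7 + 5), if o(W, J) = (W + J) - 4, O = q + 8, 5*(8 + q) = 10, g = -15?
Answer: -2104 + 4*I ≈ -2104.0 + 4.0*I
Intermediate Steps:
q = -6 (q = -8 + (1/5)*10 = -8 + 2 = -6)
O = 2 (O = -6 + 8 = 2)
o(W, J) = -4 + J + W (o(W, J) = (J + W) - 4 = -4 + J + W)
Z(t, D) = sqrt(-1 + t) (Z(t, D) = sqrt(2 + (-4 + t + 1)) = sqrt(2 + (-3 + t)) = sqrt(-1 + t))
-2104 + Z(g, -7 + 5) = -2104 + sqrt(-1 - 15) = -2104 + sqrt(-16) = -2104 + 4*I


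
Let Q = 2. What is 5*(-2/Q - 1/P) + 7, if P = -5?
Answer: 3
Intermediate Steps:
5*(-2/Q - 1/P) + 7 = 5*(-2/2 - 1/(-5)) + 7 = 5*(-2*½ - 1*(-⅕)) + 7 = 5*(-1 + ⅕) + 7 = 5*(-⅘) + 7 = -4 + 7 = 3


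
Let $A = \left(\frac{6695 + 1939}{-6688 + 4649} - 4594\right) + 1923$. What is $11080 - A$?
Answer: $\frac{28046923}{2039} \approx 13755.0$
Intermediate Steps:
$A = - \frac{5454803}{2039}$ ($A = \left(\frac{8634}{-2039} - 4594\right) + 1923 = \left(8634 \left(- \frac{1}{2039}\right) - 4594\right) + 1923 = \left(- \frac{8634}{2039} - 4594\right) + 1923 = - \frac{9375800}{2039} + 1923 = - \frac{5454803}{2039} \approx -2675.2$)
$11080 - A = 11080 - - \frac{5454803}{2039} = 11080 + \frac{5454803}{2039} = \frac{28046923}{2039}$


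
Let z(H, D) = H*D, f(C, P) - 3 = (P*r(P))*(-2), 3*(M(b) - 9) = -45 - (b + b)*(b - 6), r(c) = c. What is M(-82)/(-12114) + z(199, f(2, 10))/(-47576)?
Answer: 1056094313/864503496 ≈ 1.2216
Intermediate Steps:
M(b) = -6 - 2*b*(-6 + b)/3 (M(b) = 9 + (-45 - (b + b)*(b - 6))/3 = 9 + (-45 - 2*b*(-6 + b))/3 = 9 + (-15 - 2*b*(-6 + b)/3) = -6 - 2*b*(-6 + b)/3)
f(C, P) = 3 - 2*P**2 (f(C, P) = 3 + (P*P)*(-2) = 3 + P**2*(-2) = 3 - 2*P**2)
z(H, D) = D*H
M(-82)/(-12114) + z(199, f(2, 10))/(-47576) = (-6 + 4*(-82) - 2/3*(-82)**2)/(-12114) + ((3 - 2*10**2)*199)/(-47576) = (-6 - 328 - 2/3*6724)*(-1/12114) + ((3 - 2*100)*199)*(-1/47576) = (-6 - 328 - 13448/3)*(-1/12114) + ((3 - 200)*199)*(-1/47576) = -14450/3*(-1/12114) - 197*199*(-1/47576) = 7225/18171 - 39203*(-1/47576) = 7225/18171 + 39203/47576 = 1056094313/864503496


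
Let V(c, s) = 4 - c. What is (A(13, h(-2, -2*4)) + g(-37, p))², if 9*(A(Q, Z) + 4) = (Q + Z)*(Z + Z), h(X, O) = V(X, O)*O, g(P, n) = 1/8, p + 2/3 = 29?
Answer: 78623689/576 ≈ 1.3650e+5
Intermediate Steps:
p = 85/3 (p = -⅔ + 29 = 85/3 ≈ 28.333)
g(P, n) = ⅛
h(X, O) = O*(4 - X) (h(X, O) = (4 - X)*O = O*(4 - X))
A(Q, Z) = -4 + 2*Z*(Q + Z)/9 (A(Q, Z) = -4 + ((Q + Z)*(Z + Z))/9 = -4 + ((Q + Z)*(2*Z))/9 = -4 + (2*Z*(Q + Z))/9 = -4 + 2*Z*(Q + Z)/9)
(A(13, h(-2, -2*4)) + g(-37, p))² = ((-4 + 2*((-2*4)*(4 - 1*(-2)))²/9 + (2/9)*13*((-2*4)*(4 - 1*(-2)))) + ⅛)² = ((-4 + 2*(-8*(4 + 2))²/9 + (2/9)*13*(-8*(4 + 2))) + ⅛)² = ((-4 + 2*(-8*6)²/9 + (2/9)*13*(-8*6)) + ⅛)² = ((-4 + (2/9)*(-48)² + (2/9)*13*(-48)) + ⅛)² = ((-4 + (2/9)*2304 - 416/3) + ⅛)² = ((-4 + 512 - 416/3) + ⅛)² = (1108/3 + ⅛)² = (8867/24)² = 78623689/576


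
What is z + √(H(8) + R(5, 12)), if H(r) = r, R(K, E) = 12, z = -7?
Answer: -7 + 2*√5 ≈ -2.5279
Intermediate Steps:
z + √(H(8) + R(5, 12)) = -7 + √(8 + 12) = -7 + √20 = -7 + 2*√5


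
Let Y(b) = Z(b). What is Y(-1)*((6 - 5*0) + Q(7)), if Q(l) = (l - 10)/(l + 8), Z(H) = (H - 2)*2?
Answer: -174/5 ≈ -34.800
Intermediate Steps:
Z(H) = -4 + 2*H (Z(H) = (-2 + H)*2 = -4 + 2*H)
Y(b) = -4 + 2*b
Q(l) = (-10 + l)/(8 + l)
Y(-1)*((6 - 5*0) + Q(7)) = (-4 + 2*(-1))*((6 - 5*0) + (-10 + 7)/(8 + 7)) = (-4 - 2)*((6 + 0) - 3/15) = -6*(6 + (1/15)*(-3)) = -6*(6 - ⅕) = -6*29/5 = -174/5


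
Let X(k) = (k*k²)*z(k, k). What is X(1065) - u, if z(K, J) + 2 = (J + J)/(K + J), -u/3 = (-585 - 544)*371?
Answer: -1209206202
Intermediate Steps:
u = 1256577 (u = -3*(-585 - 544)*371 = -(-3387)*371 = -3*(-418859) = 1256577)
z(K, J) = -2 + 2*J/(J + K) (z(K, J) = -2 + (J + J)/(K + J) = -2 + (2*J)/(J + K) = -2 + 2*J/(J + K))
X(k) = -k³ (X(k) = (k*k²)*(-2*k/(k + k)) = k³*(-2*k/(2*k)) = k³*(-2*k*1/(2*k)) = k³*(-1) = -k³)
X(1065) - u = -1*1065³ - 1*1256577 = -1*1207949625 - 1256577 = -1207949625 - 1256577 = -1209206202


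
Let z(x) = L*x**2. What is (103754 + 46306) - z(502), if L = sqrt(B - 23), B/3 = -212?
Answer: 150060 - 252004*I*sqrt(659) ≈ 1.5006e+5 - 6.4692e+6*I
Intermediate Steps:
B = -636 (B = 3*(-212) = -636)
L = I*sqrt(659) (L = sqrt(-636 - 23) = sqrt(-659) = I*sqrt(659) ≈ 25.671*I)
z(x) = I*sqrt(659)*x**2 (z(x) = (I*sqrt(659))*x**2 = I*sqrt(659)*x**2)
(103754 + 46306) - z(502) = (103754 + 46306) - I*sqrt(659)*502**2 = 150060 - I*sqrt(659)*252004 = 150060 - 252004*I*sqrt(659)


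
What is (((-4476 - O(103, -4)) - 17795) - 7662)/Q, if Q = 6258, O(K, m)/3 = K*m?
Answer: -28697/6258 ≈ -4.5856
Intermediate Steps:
O(K, m) = 3*K*m (O(K, m) = 3*(K*m) = 3*K*m)
(((-4476 - O(103, -4)) - 17795) - 7662)/Q = (((-4476 - 3*103*(-4)) - 17795) - 7662)/6258 = (((-4476 - 1*(-1236)) - 17795) - 7662)*(1/6258) = (((-4476 + 1236) - 17795) - 7662)*(1/6258) = ((-3240 - 17795) - 7662)*(1/6258) = (-21035 - 7662)*(1/6258) = -28697*1/6258 = -28697/6258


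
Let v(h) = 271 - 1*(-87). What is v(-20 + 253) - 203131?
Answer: -202773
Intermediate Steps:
v(h) = 358 (v(h) = 271 + 87 = 358)
v(-20 + 253) - 203131 = 358 - 203131 = -202773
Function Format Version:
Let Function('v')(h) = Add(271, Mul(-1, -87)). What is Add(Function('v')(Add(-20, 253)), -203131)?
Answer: -202773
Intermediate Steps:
Function('v')(h) = 358 (Function('v')(h) = Add(271, 87) = 358)
Add(Function('v')(Add(-20, 253)), -203131) = Add(358, -203131) = -202773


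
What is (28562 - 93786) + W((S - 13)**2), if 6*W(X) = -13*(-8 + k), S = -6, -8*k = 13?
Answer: -3129751/48 ≈ -65203.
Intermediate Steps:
k = -13/8 (k = -1/8*13 = -13/8 ≈ -1.6250)
W(X) = 1001/48 (W(X) = (-13*(-8 - 13/8))/6 = (-13*(-77/8))/6 = (1/6)*(1001/8) = 1001/48)
(28562 - 93786) + W((S - 13)**2) = (28562 - 93786) + 1001/48 = -65224 + 1001/48 = -3129751/48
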